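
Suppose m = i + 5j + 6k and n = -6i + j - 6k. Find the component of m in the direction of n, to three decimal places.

-4.331

m · n = 1·(-6) + 5·1 + 6·(-6) = -6 + 5 - 36 = -37
|n| = √(36 + 1 + 36) = √73 ≈ 8.5440
comp_n m = -37 / √73 ≈ -4.331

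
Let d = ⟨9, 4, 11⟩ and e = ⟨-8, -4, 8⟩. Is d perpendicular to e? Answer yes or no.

d · e = 9·(-8) + 4·(-4) + 11·8 = -72 - 16 + 88 = 0
Zero, so the vectors are orthogonal.

yes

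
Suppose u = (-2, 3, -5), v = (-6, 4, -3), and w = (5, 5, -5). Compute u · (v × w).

v × w:
i: 4·(-5) - (-3)·5 = -20 - (-15) = -5
j: (-3)·5 - (-6)·(-5) = -15 - 30 = -45
k: (-6)·5 - 4·5 = -30 - 20 = -50
v × w = (-5, -45, -50)
u · (v × w) = (-2)·(-5) + 3·(-45) + (-5)·(-50) = 10 - 135 + 250 = 125

125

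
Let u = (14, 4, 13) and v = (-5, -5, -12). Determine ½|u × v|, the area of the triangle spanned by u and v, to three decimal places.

i: 4·(-12) - 13·(-5) = -48 - (-65) = 17
j: 13·(-5) - 14·(-12) = -65 - (-168) = 103
k: 14·(-5) - 4·(-5) = -70 - (-20) = -50
u × v = (17, 103, -50)
|u × v| = √(17² + 103² + (-50)²) = √13398 ≈ 115.7497
area = ½ · 115.7497 ≈ 57.875

57.875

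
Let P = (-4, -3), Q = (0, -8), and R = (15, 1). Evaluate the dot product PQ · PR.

PQ = Q − P = (4, -5)
PR = R − P = (19, 4)
PQ · PR = 4·19 + (-5)·4 = 76 - 20 = 56

56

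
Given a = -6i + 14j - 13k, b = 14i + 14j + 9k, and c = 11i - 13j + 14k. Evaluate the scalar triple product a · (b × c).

1132

b × c:
i: 14·14 - 9·(-13) = 196 - (-117) = 313
j: 9·11 - 14·14 = 99 - 196 = -97
k: 14·(-13) - 14·11 = -182 - 154 = -336
b × c = (313, -97, -336)
a · (b × c) = (-6)·313 + 14·(-97) + (-13)·(-336) = -1878 - 1358 + 4368 = 1132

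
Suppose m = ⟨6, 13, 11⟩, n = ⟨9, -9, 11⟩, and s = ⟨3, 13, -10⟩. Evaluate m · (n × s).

2865

n × s:
i: (-9)·(-10) - 11·13 = 90 - 143 = -53
j: 11·3 - 9·(-10) = 33 - (-90) = 123
k: 9·13 - (-9)·3 = 117 - (-27) = 144
n × s = (-53, 123, 144)
m · (n × s) = 6·(-53) + 13·123 + 11·144 = -318 + 1599 + 1584 = 2865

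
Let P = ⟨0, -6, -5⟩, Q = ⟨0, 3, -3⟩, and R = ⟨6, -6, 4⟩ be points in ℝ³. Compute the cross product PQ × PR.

(81, 12, -54)

PQ = (0, 9, 2)
PR = (6, 0, 9)
i: 9·9 - 2·0 = 81 - 0 = 81
j: 2·6 - 0·9 = 12 - 0 = 12
k: 0·0 - 9·6 = 0 - 54 = -54
PQ × PR = (81, 12, -54)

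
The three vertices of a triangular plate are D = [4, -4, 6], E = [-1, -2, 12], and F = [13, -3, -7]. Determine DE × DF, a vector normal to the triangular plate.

DE = (-5, 2, 6)
DF = (9, 1, -13)
i: 2·(-13) - 6·1 = -26 - 6 = -32
j: 6·9 - (-5)·(-13) = 54 - 65 = -11
k: (-5)·1 - 2·9 = -5 - 18 = -23
DE × DF = (-32, -11, -23)

(-32, -11, -23)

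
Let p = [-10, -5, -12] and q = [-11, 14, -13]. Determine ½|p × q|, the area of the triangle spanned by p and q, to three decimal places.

151.919

i: (-5)·(-13) - (-12)·14 = 65 - (-168) = 233
j: (-12)·(-11) - (-10)·(-13) = 132 - 130 = 2
k: (-10)·14 - (-5)·(-11) = -140 - 55 = -195
p × q = (233, 2, -195)
|p × q| = √(233² + 2² + (-195)²) = √92318 ≈ 303.8388
area = ½ · 303.8388 ≈ 151.919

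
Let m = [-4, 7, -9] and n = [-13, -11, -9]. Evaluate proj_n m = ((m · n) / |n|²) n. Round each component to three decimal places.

m · n = (-4)·(-13) + 7·(-11) + (-9)·(-9) = 52 - 77 + 81 = 56
|n|² = 169 + 121 + 81 = 371
proj_n m = (56/371) · (-13, -11, -9) ≈ (-1.962, -1.660, -1.358)

(-1.962, -1.660, -1.358)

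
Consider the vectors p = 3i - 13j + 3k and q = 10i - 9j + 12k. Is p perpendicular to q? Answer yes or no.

no

p · q = 3·10 + (-13)·(-9) + 3·12 = 30 + 117 + 36 = 183
Nonzero, so the vectors are not orthogonal.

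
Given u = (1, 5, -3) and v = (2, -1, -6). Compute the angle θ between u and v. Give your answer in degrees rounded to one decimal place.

u · v = 1·2 + 5·(-1) + (-3)·(-6) = 2 - 5 + 18 = 15
|u|² = 1 + 25 + 9 = 35,  |u| = √35 ≈ 5.916080
|v|² = 4 + 1 + 36 = 41,  |v| = √41 ≈ 6.403124
cos θ = 15 / (5.916080 · 6.403124) ≈ 0.39597
θ = arccos(0.39597) ≈ 66.7°

66.7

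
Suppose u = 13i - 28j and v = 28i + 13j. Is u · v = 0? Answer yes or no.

u · v = 13·28 + (-28)·13 = 364 - 364 = 0
Zero, so the vectors are orthogonal.

yes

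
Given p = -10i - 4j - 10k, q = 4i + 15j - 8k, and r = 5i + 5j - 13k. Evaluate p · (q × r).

2052

q × r:
i: 15·(-13) - (-8)·5 = -195 - (-40) = -155
j: (-8)·5 - 4·(-13) = -40 - (-52) = 12
k: 4·5 - 15·5 = 20 - 75 = -55
q × r = (-155, 12, -55)
p · (q × r) = (-10)·(-155) + (-4)·12 + (-10)·(-55) = 1550 - 48 + 550 = 2052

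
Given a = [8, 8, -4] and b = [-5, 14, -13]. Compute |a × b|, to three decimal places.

i: 8·(-13) - (-4)·14 = -104 - (-56) = -48
j: (-4)·(-5) - 8·(-13) = 20 - (-104) = 124
k: 8·14 - 8·(-5) = 112 - (-40) = 152
a × b = (-48, 124, 152)
|a × b| = √((-48)² + 124² + 152²) = √40784 ≈ 201.9505

201.950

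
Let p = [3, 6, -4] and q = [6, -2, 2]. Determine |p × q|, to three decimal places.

i: 6·2 - (-4)·(-2) = 12 - 8 = 4
j: (-4)·6 - 3·2 = -24 - 6 = -30
k: 3·(-2) - 6·6 = -6 - 36 = -42
p × q = (4, -30, -42)
|p × q| = √(4² + (-30)² + (-42)²) = √2680 ≈ 51.7687

51.769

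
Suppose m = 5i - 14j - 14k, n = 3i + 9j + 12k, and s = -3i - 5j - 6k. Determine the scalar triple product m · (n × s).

n × s:
i: 9·(-6) - 12·(-5) = -54 - (-60) = 6
j: 12·(-3) - 3·(-6) = -36 - (-18) = -18
k: 3·(-5) - 9·(-3) = -15 - (-27) = 12
n × s = (6, -18, 12)
m · (n × s) = 5·6 + (-14)·(-18) + (-14)·12 = 30 + 252 - 168 = 114

114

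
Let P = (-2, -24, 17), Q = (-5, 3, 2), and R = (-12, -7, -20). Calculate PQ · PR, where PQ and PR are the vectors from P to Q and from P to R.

PQ = Q − P = (-3, 27, -15)
PR = R − P = (-10, 17, -37)
PQ · PR = (-3)·(-10) + 27·17 + (-15)·(-37) = 30 + 459 + 555 = 1044

1044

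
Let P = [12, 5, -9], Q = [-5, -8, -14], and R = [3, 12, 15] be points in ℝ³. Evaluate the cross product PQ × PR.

PQ = (-17, -13, -5)
PR = (-9, 7, 24)
i: (-13)·24 - (-5)·7 = -312 - (-35) = -277
j: (-5)·(-9) - (-17)·24 = 45 - (-408) = 453
k: (-17)·7 - (-13)·(-9) = -119 - 117 = -236
PQ × PR = (-277, 453, -236)

(-277, 453, -236)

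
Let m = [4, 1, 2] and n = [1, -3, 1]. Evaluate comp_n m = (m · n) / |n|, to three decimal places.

0.905

m · n = 4·1 + 1·(-3) + 2·1 = 4 - 3 + 2 = 3
|n| = √(1 + 9 + 1) = √11 ≈ 3.3166
comp_n m = 3 / √11 ≈ 0.905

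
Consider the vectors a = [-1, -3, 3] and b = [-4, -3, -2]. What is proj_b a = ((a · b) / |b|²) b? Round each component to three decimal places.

(-0.966, -0.724, -0.483)

a · b = (-1)·(-4) + (-3)·(-3) + 3·(-2) = 4 + 9 - 6 = 7
|b|² = 16 + 9 + 4 = 29
proj_b a = (7/29) · (-4, -3, -2) ≈ (-0.966, -0.724, -0.483)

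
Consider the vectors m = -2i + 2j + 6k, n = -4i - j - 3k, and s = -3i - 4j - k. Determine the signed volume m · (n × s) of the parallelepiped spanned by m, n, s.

n × s:
i: (-1)·(-1) - (-3)·(-4) = 1 - 12 = -11
j: (-3)·(-3) - (-4)·(-1) = 9 - 4 = 5
k: (-4)·(-4) - (-1)·(-3) = 16 - 3 = 13
n × s = (-11, 5, 13)
m · (n × s) = (-2)·(-11) + 2·5 + 6·13 = 22 + 10 + 78 = 110

110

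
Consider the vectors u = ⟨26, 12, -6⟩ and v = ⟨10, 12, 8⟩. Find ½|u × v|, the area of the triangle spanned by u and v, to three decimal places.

185.008

i: 12·8 - (-6)·12 = 96 - (-72) = 168
j: (-6)·10 - 26·8 = -60 - 208 = -268
k: 26·12 - 12·10 = 312 - 120 = 192
u × v = (168, -268, 192)
|u × v| = √(168² + (-268)² + 192²) = √136912 ≈ 370.0162
area = ½ · 370.0162 ≈ 185.008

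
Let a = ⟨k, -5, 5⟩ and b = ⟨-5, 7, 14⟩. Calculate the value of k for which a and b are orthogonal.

a · b = k·(-5) + (-5)·7 + 5·14 = 35 - 5k
Set equal to 0: -5k = -35, so k = 7.

7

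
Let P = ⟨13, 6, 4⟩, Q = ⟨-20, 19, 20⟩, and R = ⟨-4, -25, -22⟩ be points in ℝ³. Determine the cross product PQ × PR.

PQ = (-33, 13, 16)
PR = (-17, -31, -26)
i: 13·(-26) - 16·(-31) = -338 - (-496) = 158
j: 16·(-17) - (-33)·(-26) = -272 - 858 = -1130
k: (-33)·(-31) - 13·(-17) = 1023 - (-221) = 1244
PQ × PR = (158, -1130, 1244)

(158, -1130, 1244)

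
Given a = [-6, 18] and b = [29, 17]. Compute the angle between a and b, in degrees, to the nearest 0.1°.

78.1

a · b = (-6)·29 + 18·17 = -174 + 306 = 132
|a|² = 36 + 324 = 360,  |a| = √360 ≈ 18.973666
|b|² = 841 + 289 = 1130,  |b| = √1130 ≈ 33.615473
cos θ = 132 / (18.973666 · 33.615473) ≈ 0.20696
θ = arccos(0.20696) ≈ 78.1°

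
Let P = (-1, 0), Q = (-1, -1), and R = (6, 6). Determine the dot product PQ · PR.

-6

PQ = Q − P = (0, -1)
PR = R − P = (7, 6)
PQ · PR = 0·7 + (-1)·6 = 0 - 6 = -6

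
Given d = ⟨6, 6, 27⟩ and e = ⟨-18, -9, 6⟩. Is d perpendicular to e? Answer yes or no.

d · e = 6·(-18) + 6·(-9) + 27·6 = -108 - 54 + 162 = 0
Zero, so the vectors are orthogonal.

yes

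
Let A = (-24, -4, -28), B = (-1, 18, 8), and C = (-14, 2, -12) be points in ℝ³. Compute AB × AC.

AB = (23, 22, 36)
AC = (10, 6, 16)
i: 22·16 - 36·6 = 352 - 216 = 136
j: 36·10 - 23·16 = 360 - 368 = -8
k: 23·6 - 22·10 = 138 - 220 = -82
AB × AC = (136, -8, -82)

(136, -8, -82)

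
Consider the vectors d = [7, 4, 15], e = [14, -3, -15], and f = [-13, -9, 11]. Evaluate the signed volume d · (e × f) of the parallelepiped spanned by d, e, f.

e × f:
i: (-3)·11 - (-15)·(-9) = -33 - 135 = -168
j: (-15)·(-13) - 14·11 = 195 - 154 = 41
k: 14·(-9) - (-3)·(-13) = -126 - 39 = -165
e × f = (-168, 41, -165)
d · (e × f) = 7·(-168) + 4·41 + 15·(-165) = -1176 + 164 - 2475 = -3487

-3487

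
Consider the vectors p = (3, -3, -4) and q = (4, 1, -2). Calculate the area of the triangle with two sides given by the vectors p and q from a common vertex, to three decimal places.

10.308

i: (-3)·(-2) - (-4)·1 = 6 - (-4) = 10
j: (-4)·4 - 3·(-2) = -16 - (-6) = -10
k: 3·1 - (-3)·4 = 3 - (-12) = 15
p × q = (10, -10, 15)
|p × q| = √(10² + (-10)² + 15²) = √425 ≈ 20.6155
area = ½ · 20.6155 ≈ 10.308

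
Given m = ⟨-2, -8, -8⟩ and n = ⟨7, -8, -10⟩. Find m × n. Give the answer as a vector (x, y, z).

i: (-8)·(-10) - (-8)·(-8) = 80 - 64 = 16
j: (-8)·7 - (-2)·(-10) = -56 - 20 = -76
k: (-2)·(-8) - (-8)·7 = 16 - (-56) = 72
m × n = (16, -76, 72)

(16, -76, 72)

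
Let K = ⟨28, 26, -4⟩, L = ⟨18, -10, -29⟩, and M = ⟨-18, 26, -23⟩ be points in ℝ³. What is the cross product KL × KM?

(684, 960, -1656)

KL = (-10, -36, -25)
KM = (-46, 0, -19)
i: (-36)·(-19) - (-25)·0 = 684 - 0 = 684
j: (-25)·(-46) - (-10)·(-19) = 1150 - 190 = 960
k: (-10)·0 - (-36)·(-46) = 0 - 1656 = -1656
KL × KM = (684, 960, -1656)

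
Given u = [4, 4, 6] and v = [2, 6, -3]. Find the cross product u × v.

(-48, 24, 16)

i: 4·(-3) - 6·6 = -12 - 36 = -48
j: 6·2 - 4·(-3) = 12 - (-12) = 24
k: 4·6 - 4·2 = 24 - 8 = 16
u × v = (-48, 24, 16)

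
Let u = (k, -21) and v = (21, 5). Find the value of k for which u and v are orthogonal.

5

u · v = k·21 + (-21)·5 = -105 + 21k
Set equal to 0: 21k = 105, so k = 5.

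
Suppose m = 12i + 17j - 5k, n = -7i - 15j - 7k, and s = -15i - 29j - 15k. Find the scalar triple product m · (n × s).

n × s:
i: (-15)·(-15) - (-7)·(-29) = 225 - 203 = 22
j: (-7)·(-15) - (-7)·(-15) = 105 - 105 = 0
k: (-7)·(-29) - (-15)·(-15) = 203 - 225 = -22
n × s = (22, 0, -22)
m · (n × s) = 12·22 + 17·0 + (-5)·(-22) = 264 + 0 + 110 = 374

374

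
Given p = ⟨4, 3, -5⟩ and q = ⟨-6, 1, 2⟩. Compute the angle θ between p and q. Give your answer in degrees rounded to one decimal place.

133.2

p · q = 4·(-6) + 3·1 + (-5)·2 = -24 + 3 - 10 = -31
|p|² = 16 + 9 + 25 = 50,  |p| = √50 ≈ 7.071068
|q|² = 36 + 1 + 4 = 41,  |q| = √41 ≈ 6.403124
cos θ = -31 / (7.071068 · 6.403124) ≈ -0.68468
θ = arccos(-0.68468) ≈ 133.2°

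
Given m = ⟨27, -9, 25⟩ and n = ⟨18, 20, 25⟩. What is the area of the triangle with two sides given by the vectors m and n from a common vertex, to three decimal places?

i: (-9)·25 - 25·20 = -225 - 500 = -725
j: 25·18 - 27·25 = 450 - 675 = -225
k: 27·20 - (-9)·18 = 540 - (-162) = 702
m × n = (-725, -225, 702)
|m × n| = √((-725)² + (-225)² + 702²) = √1069054 ≈ 1033.9507
area = ½ · 1033.9507 ≈ 516.975

516.975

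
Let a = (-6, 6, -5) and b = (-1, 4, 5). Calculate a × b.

(50, 35, -18)

i: 6·5 - (-5)·4 = 30 - (-20) = 50
j: (-5)·(-1) - (-6)·5 = 5 - (-30) = 35
k: (-6)·4 - 6·(-1) = -24 - (-6) = -18
a × b = (50, 35, -18)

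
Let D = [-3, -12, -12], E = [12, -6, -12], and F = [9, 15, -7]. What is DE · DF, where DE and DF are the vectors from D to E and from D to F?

DE = E − D = (15, 6, 0)
DF = F − D = (12, 27, 5)
DE · DF = 15·12 + 6·27 + 0·5 = 180 + 162 + 0 = 342

342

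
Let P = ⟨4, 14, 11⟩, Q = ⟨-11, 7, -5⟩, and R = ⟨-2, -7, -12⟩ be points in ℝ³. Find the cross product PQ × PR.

(-175, -249, 273)

PQ = (-15, -7, -16)
PR = (-6, -21, -23)
i: (-7)·(-23) - (-16)·(-21) = 161 - 336 = -175
j: (-16)·(-6) - (-15)·(-23) = 96 - 345 = -249
k: (-15)·(-21) - (-7)·(-6) = 315 - 42 = 273
PQ × PR = (-175, -249, 273)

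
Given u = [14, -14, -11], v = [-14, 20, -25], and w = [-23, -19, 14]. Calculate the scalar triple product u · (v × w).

-21510

v × w:
i: 20·14 - (-25)·(-19) = 280 - 475 = -195
j: (-25)·(-23) - (-14)·14 = 575 - (-196) = 771
k: (-14)·(-19) - 20·(-23) = 266 - (-460) = 726
v × w = (-195, 771, 726)
u · (v × w) = 14·(-195) + (-14)·771 + (-11)·726 = -2730 - 10794 - 7986 = -21510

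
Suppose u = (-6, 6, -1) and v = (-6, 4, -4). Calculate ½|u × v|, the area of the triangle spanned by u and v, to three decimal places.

i: 6·(-4) - (-1)·4 = -24 - (-4) = -20
j: (-1)·(-6) - (-6)·(-4) = 6 - 24 = -18
k: (-6)·4 - 6·(-6) = -24 - (-36) = 12
u × v = (-20, -18, 12)
|u × v| = √((-20)² + (-18)² + 12²) = √868 ≈ 29.4618
area = ½ · 29.4618 ≈ 14.731

14.731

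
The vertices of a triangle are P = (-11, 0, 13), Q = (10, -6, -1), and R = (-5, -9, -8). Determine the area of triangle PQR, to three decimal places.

194.202

PQ = (21, -6, -14),  PR = (6, -9, -21)
i: (-6)·(-21) - (-14)·(-9) = 126 - 126 = 0
j: (-14)·6 - 21·(-21) = -84 - (-441) = 357
k: 21·(-9) - (-6)·6 = -189 - (-36) = -153
PQ × PR = (0, 357, -153)
|PQ × PR| = √150858 ≈ 388.4044
area = ½ · 388.4044 ≈ 194.202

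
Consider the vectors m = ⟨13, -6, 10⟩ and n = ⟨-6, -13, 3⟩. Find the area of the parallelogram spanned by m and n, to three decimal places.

i: (-6)·3 - 10·(-13) = -18 - (-130) = 112
j: 10·(-6) - 13·3 = -60 - 39 = -99
k: 13·(-13) - (-6)·(-6) = -169 - 36 = -205
m × n = (112, -99, -205)
|m × n| = √(112² + (-99)² + (-205)²) = √64370 ≈ 253.7124

253.712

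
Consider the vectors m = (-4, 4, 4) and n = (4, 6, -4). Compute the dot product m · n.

-8

m · n = (-4)·4 + 4·6 + 4·(-4) = -16 + 24 - 16 = -8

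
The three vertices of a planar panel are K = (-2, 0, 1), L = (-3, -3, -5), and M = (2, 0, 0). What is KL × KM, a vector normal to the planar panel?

KL = (-1, -3, -6)
KM = (4, 0, -1)
i: (-3)·(-1) - (-6)·0 = 3 - 0 = 3
j: (-6)·4 - (-1)·(-1) = -24 - 1 = -25
k: (-1)·0 - (-3)·4 = 0 - (-12) = 12
KL × KM = (3, -25, 12)

(3, -25, 12)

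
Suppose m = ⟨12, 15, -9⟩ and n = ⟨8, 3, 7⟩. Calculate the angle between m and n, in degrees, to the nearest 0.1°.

m · n = 12·8 + 15·3 + (-9)·7 = 96 + 45 - 63 = 78
|m|² = 144 + 225 + 81 = 450,  |m| = √450 ≈ 21.213203
|n|² = 64 + 9 + 49 = 122,  |n| = √122 ≈ 11.045361
cos θ = 78 / (21.213203 · 11.045361) ≈ 0.33290
θ = arccos(0.33290) ≈ 70.6°

70.6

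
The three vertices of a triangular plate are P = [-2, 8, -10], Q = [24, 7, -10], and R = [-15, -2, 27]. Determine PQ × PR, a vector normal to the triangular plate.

(-37, -962, -273)

PQ = (26, -1, 0)
PR = (-13, -10, 37)
i: (-1)·37 - 0·(-10) = -37 - 0 = -37
j: 0·(-13) - 26·37 = 0 - 962 = -962
k: 26·(-10) - (-1)·(-13) = -260 - 13 = -273
PQ × PR = (-37, -962, -273)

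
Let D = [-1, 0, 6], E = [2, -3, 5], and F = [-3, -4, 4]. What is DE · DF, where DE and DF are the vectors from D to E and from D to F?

8

DE = E − D = (3, -3, -1)
DF = F − D = (-2, -4, -2)
DE · DF = 3·(-2) + (-3)·(-4) + (-1)·(-2) = -6 + 12 + 2 = 8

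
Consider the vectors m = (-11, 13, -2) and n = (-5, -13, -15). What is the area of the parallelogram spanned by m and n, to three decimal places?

i: 13·(-15) - (-2)·(-13) = -195 - 26 = -221
j: (-2)·(-5) - (-11)·(-15) = 10 - 165 = -155
k: (-11)·(-13) - 13·(-5) = 143 - (-65) = 208
m × n = (-221, -155, 208)
|m × n| = √((-221)² + (-155)² + 208²) = √116130 ≈ 340.7785

340.779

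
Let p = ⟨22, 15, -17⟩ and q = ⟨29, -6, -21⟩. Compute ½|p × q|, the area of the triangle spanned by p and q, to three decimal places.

i: 15·(-21) - (-17)·(-6) = -315 - 102 = -417
j: (-17)·29 - 22·(-21) = -493 - (-462) = -31
k: 22·(-6) - 15·29 = -132 - 435 = -567
p × q = (-417, -31, -567)
|p × q| = √((-417)² + (-31)² + (-567)²) = √496339 ≈ 704.5133
area = ½ · 704.5133 ≈ 352.257

352.257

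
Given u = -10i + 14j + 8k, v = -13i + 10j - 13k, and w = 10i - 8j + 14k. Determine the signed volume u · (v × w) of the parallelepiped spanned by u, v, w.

v × w:
i: 10·14 - (-13)·(-8) = 140 - 104 = 36
j: (-13)·10 - (-13)·14 = -130 - (-182) = 52
k: (-13)·(-8) - 10·10 = 104 - 100 = 4
v × w = (36, 52, 4)
u · (v × w) = (-10)·36 + 14·52 + 8·4 = -360 + 728 + 32 = 400

400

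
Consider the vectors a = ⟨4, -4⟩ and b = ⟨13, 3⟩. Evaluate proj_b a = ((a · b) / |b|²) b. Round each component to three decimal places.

a · b = 4·13 + (-4)·3 = 52 - 12 = 40
|b|² = 169 + 9 = 178
proj_b a = (40/178) · (13, 3) ≈ (2.921, 0.674)

(2.921, 0.674)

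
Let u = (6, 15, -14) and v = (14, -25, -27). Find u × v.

(-755, -34, -360)

i: 15·(-27) - (-14)·(-25) = -405 - 350 = -755
j: (-14)·14 - 6·(-27) = -196 - (-162) = -34
k: 6·(-25) - 15·14 = -150 - 210 = -360
u × v = (-755, -34, -360)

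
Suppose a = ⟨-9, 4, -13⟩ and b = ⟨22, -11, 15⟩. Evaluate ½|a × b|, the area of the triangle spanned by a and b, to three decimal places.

i: 4·15 - (-13)·(-11) = 60 - 143 = -83
j: (-13)·22 - (-9)·15 = -286 - (-135) = -151
k: (-9)·(-11) - 4·22 = 99 - 88 = 11
a × b = (-83, -151, 11)
|a × b| = √((-83)² + (-151)² + 11²) = √29811 ≈ 172.6586
area = ½ · 172.6586 ≈ 86.329

86.329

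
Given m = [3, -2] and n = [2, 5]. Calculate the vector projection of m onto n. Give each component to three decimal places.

(-0.276, -0.690)

m · n = 3·2 + (-2)·5 = 6 - 10 = -4
|n|² = 4 + 25 = 29
proj_n m = (-4/29) · (2, 5) ≈ (-0.276, -0.690)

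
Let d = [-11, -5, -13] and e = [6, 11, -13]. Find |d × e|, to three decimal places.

316.837

i: (-5)·(-13) - (-13)·11 = 65 - (-143) = 208
j: (-13)·6 - (-11)·(-13) = -78 - 143 = -221
k: (-11)·11 - (-5)·6 = -121 - (-30) = -91
d × e = (208, -221, -91)
|d × e| = √(208² + (-221)² + (-91)²) = √100386 ≈ 316.8375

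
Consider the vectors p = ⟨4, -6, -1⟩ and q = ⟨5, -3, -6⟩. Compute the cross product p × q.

(33, 19, 18)

i: (-6)·(-6) - (-1)·(-3) = 36 - 3 = 33
j: (-1)·5 - 4·(-6) = -5 - (-24) = 19
k: 4·(-3) - (-6)·5 = -12 - (-30) = 18
p × q = (33, 19, 18)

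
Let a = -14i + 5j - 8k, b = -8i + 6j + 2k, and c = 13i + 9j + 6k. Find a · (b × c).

b × c:
i: 6·6 - 2·9 = 36 - 18 = 18
j: 2·13 - (-8)·6 = 26 - (-48) = 74
k: (-8)·9 - 6·13 = -72 - 78 = -150
b × c = (18, 74, -150)
a · (b × c) = (-14)·18 + 5·74 + (-8)·(-150) = -252 + 370 + 1200 = 1318

1318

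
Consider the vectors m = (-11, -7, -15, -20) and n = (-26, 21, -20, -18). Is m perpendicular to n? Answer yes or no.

no

m · n = (-11)·(-26) + (-7)·21 + (-15)·(-20) + (-20)·(-18) = 286 - 147 + 300 + 360 = 799
Nonzero, so the vectors are not orthogonal.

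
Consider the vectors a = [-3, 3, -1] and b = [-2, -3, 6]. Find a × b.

i: 3·6 - (-1)·(-3) = 18 - 3 = 15
j: (-1)·(-2) - (-3)·6 = 2 - (-18) = 20
k: (-3)·(-3) - 3·(-2) = 9 - (-6) = 15
a × b = (15, 20, 15)

(15, 20, 15)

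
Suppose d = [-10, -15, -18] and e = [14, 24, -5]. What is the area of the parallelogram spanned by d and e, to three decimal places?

i: (-15)·(-5) - (-18)·24 = 75 - (-432) = 507
j: (-18)·14 - (-10)·(-5) = -252 - 50 = -302
k: (-10)·24 - (-15)·14 = -240 - (-210) = -30
d × e = (507, -302, -30)
|d × e| = √(507² + (-302)² + (-30)²) = √349153 ≈ 590.8917

590.892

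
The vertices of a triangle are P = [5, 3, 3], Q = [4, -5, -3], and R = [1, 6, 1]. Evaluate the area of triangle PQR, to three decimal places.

PQ = (-1, -8, -6),  PR = (-4, 3, -2)
i: (-8)·(-2) - (-6)·3 = 16 - (-18) = 34
j: (-6)·(-4) - (-1)·(-2) = 24 - 2 = 22
k: (-1)·3 - (-8)·(-4) = -3 - 32 = -35
PQ × PR = (34, 22, -35)
|PQ × PR| = √2865 ≈ 53.5257
area = ½ · 53.5257 ≈ 26.763

26.763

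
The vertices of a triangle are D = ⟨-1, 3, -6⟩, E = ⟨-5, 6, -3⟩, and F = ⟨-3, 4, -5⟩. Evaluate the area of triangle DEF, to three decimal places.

DE = (-4, 3, 3),  DF = (-2, 1, 1)
i: 3·1 - 3·1 = 3 - 3 = 0
j: 3·(-2) - (-4)·1 = -6 - (-4) = -2
k: (-4)·1 - 3·(-2) = -4 - (-6) = 2
DE × DF = (0, -2, 2)
|DE × DF| = √8 ≈ 2.8284
area = ½ · 2.8284 ≈ 1.414

1.414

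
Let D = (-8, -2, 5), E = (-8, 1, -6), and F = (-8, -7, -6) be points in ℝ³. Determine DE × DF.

(-88, 0, 0)

DE = (0, 3, -11)
DF = (0, -5, -11)
i: 3·(-11) - (-11)·(-5) = -33 - 55 = -88
j: (-11)·0 - 0·(-11) = 0 - 0 = 0
k: 0·(-5) - 3·0 = 0 - 0 = 0
DE × DF = (-88, 0, 0)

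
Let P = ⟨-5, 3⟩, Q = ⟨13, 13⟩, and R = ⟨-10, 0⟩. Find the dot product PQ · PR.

PQ = Q − P = (18, 10)
PR = R − P = (-5, -3)
PQ · PR = 18·(-5) + 10·(-3) = -90 - 30 = -120

-120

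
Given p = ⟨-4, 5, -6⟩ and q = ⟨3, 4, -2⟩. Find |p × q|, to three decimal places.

i: 5·(-2) - (-6)·4 = -10 - (-24) = 14
j: (-6)·3 - (-4)·(-2) = -18 - 8 = -26
k: (-4)·4 - 5·3 = -16 - 15 = -31
p × q = (14, -26, -31)
|p × q| = √(14² + (-26)² + (-31)²) = √1833 ≈ 42.8135

42.814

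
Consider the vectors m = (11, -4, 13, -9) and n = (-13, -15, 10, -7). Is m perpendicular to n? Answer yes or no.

no

m · n = 11·(-13) + (-4)·(-15) + 13·10 + (-9)·(-7) = -143 + 60 + 130 + 63 = 110
Nonzero, so the vectors are not orthogonal.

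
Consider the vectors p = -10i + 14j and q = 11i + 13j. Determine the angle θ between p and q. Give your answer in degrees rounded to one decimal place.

p · q = (-10)·11 + 14·13 = -110 + 182 = 72
|p|² = 100 + 196 = 296,  |p| = √296 ≈ 17.204651
|q|² = 121 + 169 = 290,  |q| = √290 ≈ 17.029386
cos θ = 72 / (17.204651 · 17.029386) ≈ 0.24575
θ = arccos(0.24575) ≈ 75.8°

75.8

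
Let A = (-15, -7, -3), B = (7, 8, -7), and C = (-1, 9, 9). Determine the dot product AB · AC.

AB = B − A = (22, 15, -4)
AC = C − A = (14, 16, 12)
AB · AC = 22·14 + 15·16 + (-4)·12 = 308 + 240 - 48 = 500

500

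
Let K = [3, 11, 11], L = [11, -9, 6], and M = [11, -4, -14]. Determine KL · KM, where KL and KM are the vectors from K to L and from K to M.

KL = L − K = (8, -20, -5)
KM = M − K = (8, -15, -25)
KL · KM = 8·8 + (-20)·(-15) + (-5)·(-25) = 64 + 300 + 125 = 489

489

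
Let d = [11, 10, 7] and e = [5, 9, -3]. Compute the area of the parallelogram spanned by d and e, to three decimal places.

i: 10·(-3) - 7·9 = -30 - 63 = -93
j: 7·5 - 11·(-3) = 35 - (-33) = 68
k: 11·9 - 10·5 = 99 - 50 = 49
d × e = (-93, 68, 49)
|d × e| = √((-93)² + 68² + 49²) = √15674 ≈ 125.1958

125.196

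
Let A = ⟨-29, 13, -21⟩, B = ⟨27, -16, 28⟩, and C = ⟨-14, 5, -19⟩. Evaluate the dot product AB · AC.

1170

AB = B − A = (56, -29, 49)
AC = C − A = (15, -8, 2)
AB · AC = 56·15 + (-29)·(-8) + 49·2 = 840 + 232 + 98 = 1170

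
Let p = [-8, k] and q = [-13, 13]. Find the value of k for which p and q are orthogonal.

-8

p · q = (-8)·(-13) + k·13 = 104 + 13k
Set equal to 0: 13k = -104, so k = -8.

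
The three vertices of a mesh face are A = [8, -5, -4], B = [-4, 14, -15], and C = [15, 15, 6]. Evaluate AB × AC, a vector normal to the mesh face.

AB = (-12, 19, -11)
AC = (7, 20, 10)
i: 19·10 - (-11)·20 = 190 - (-220) = 410
j: (-11)·7 - (-12)·10 = -77 - (-120) = 43
k: (-12)·20 - 19·7 = -240 - 133 = -373
AB × AC = (410, 43, -373)

(410, 43, -373)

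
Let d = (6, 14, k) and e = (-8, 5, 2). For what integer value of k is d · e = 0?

-11

d · e = 6·(-8) + 14·5 + k·2 = 22 + 2k
Set equal to 0: 2k = -22, so k = -11.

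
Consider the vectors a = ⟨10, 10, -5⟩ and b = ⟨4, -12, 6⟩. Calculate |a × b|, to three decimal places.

i: 10·6 - (-5)·(-12) = 60 - 60 = 0
j: (-5)·4 - 10·6 = -20 - 60 = -80
k: 10·(-12) - 10·4 = -120 - 40 = -160
a × b = (0, -80, -160)
|a × b| = √(0² + (-80)² + (-160)²) = √32000 ≈ 178.8854

178.885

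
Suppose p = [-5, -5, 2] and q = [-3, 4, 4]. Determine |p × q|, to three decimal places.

i: (-5)·4 - 2·4 = -20 - 8 = -28
j: 2·(-3) - (-5)·4 = -6 - (-20) = 14
k: (-5)·4 - (-5)·(-3) = -20 - 15 = -35
p × q = (-28, 14, -35)
|p × q| = √((-28)² + 14² + (-35)²) = √2205 ≈ 46.9574

46.957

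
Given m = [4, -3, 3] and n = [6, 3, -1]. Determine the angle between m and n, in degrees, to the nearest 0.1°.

72.3

m · n = 4·6 + (-3)·3 + 3·(-1) = 24 - 9 - 3 = 12
|m|² = 16 + 9 + 9 = 34,  |m| = √34 ≈ 5.830952
|n|² = 36 + 9 + 1 = 46,  |n| = √46 ≈ 6.782330
cos θ = 12 / (5.830952 · 6.782330) ≈ 0.30343
θ = arccos(0.30343) ≈ 72.3°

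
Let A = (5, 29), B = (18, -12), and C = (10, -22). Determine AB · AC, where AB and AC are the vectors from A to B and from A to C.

2156

AB = B − A = (13, -41)
AC = C − A = (5, -51)
AB · AC = 13·5 + (-41)·(-51) = 65 + 2091 = 2156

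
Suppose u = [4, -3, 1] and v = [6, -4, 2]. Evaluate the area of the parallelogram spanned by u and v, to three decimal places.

i: (-3)·2 - 1·(-4) = -6 - (-4) = -2
j: 1·6 - 4·2 = 6 - 8 = -2
k: 4·(-4) - (-3)·6 = -16 - (-18) = 2
u × v = (-2, -2, 2)
|u × v| = √((-2)² + (-2)² + 2²) = √12 ≈ 3.4641

3.464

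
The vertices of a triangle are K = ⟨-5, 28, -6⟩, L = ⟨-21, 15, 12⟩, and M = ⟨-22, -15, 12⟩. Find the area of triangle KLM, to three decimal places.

357.076

KL = (-16, -13, 18),  KM = (-17, -43, 18)
i: (-13)·18 - 18·(-43) = -234 - (-774) = 540
j: 18·(-17) - (-16)·18 = -306 - (-288) = -18
k: (-16)·(-43) - (-13)·(-17) = 688 - 221 = 467
KL × KM = (540, -18, 467)
|KL × KM| = √510013 ≈ 714.1519
area = ½ · 714.1519 ≈ 357.076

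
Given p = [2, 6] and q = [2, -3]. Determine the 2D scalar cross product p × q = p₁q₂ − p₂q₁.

2·(-3) - 6·2 = -6 - 12 = -18

-18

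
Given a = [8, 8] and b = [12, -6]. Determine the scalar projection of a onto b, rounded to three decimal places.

3.578

a · b = 8·12 + 8·(-6) = 96 - 48 = 48
|b| = √(144 + 36) = √180 ≈ 13.4164
comp_b a = 48 / √180 ≈ 3.578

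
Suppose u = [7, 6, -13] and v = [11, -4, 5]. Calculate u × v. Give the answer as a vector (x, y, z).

(-22, -178, -94)

i: 6·5 - (-13)·(-4) = 30 - 52 = -22
j: (-13)·11 - 7·5 = -143 - 35 = -178
k: 7·(-4) - 6·11 = -28 - 66 = -94
u × v = (-22, -178, -94)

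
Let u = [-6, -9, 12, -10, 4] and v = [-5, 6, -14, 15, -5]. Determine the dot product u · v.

u · v = (-6)·(-5) + (-9)·6 + 12·(-14) + (-10)·15 + 4·(-5) = 30 - 54 - 168 - 150 - 20 = -362

-362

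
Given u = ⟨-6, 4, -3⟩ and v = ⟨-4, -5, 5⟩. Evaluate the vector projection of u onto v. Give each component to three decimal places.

(0.667, 0.833, -0.833)

u · v = (-6)·(-4) + 4·(-5) + (-3)·5 = 24 - 20 - 15 = -11
|v|² = 16 + 25 + 25 = 66
proj_v u = (-11/66) · (-4, -5, 5) ≈ (0.667, 0.833, -0.833)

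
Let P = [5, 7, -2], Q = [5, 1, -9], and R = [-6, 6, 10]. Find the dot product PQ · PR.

-78

PQ = Q − P = (0, -6, -7)
PR = R − P = (-11, -1, 12)
PQ · PR = 0·(-11) + (-6)·(-1) + (-7)·12 = 0 + 6 - 84 = -78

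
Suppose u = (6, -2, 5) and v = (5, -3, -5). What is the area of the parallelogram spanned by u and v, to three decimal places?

60.943

i: (-2)·(-5) - 5·(-3) = 10 - (-15) = 25
j: 5·5 - 6·(-5) = 25 - (-30) = 55
k: 6·(-3) - (-2)·5 = -18 - (-10) = -8
u × v = (25, 55, -8)
|u × v| = √(25² + 55² + (-8)²) = √3714 ≈ 60.9426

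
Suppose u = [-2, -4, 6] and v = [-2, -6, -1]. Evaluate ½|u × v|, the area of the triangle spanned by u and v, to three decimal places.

i: (-4)·(-1) - 6·(-6) = 4 - (-36) = 40
j: 6·(-2) - (-2)·(-1) = -12 - 2 = -14
k: (-2)·(-6) - (-4)·(-2) = 12 - 8 = 4
u × v = (40, -14, 4)
|u × v| = √(40² + (-14)² + 4²) = √1812 ≈ 42.5676
area = ½ · 42.5676 ≈ 21.284

21.284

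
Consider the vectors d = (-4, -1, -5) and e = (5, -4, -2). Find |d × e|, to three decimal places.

i: (-1)·(-2) - (-5)·(-4) = 2 - 20 = -18
j: (-5)·5 - (-4)·(-2) = -25 - 8 = -33
k: (-4)·(-4) - (-1)·5 = 16 - (-5) = 21
d × e = (-18, -33, 21)
|d × e| = √((-18)² + (-33)² + 21²) = √1854 ≈ 43.0581

43.058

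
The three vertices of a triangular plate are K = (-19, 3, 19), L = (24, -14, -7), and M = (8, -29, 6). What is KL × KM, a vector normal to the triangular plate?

KL = (43, -17, -26)
KM = (27, -32, -13)
i: (-17)·(-13) - (-26)·(-32) = 221 - 832 = -611
j: (-26)·27 - 43·(-13) = -702 - (-559) = -143
k: 43·(-32) - (-17)·27 = -1376 - (-459) = -917
KL × KM = (-611, -143, -917)

(-611, -143, -917)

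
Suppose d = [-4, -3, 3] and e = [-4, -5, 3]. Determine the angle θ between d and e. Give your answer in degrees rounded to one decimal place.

d · e = (-4)·(-4) + (-3)·(-5) + 3·3 = 16 + 15 + 9 = 40
|d|² = 16 + 9 + 9 = 34,  |d| = √34 ≈ 5.830952
|e|² = 16 + 25 + 9 = 50,  |e| = √50 ≈ 7.071068
cos θ = 40 / (5.830952 · 7.071068) ≈ 0.97014
θ = arccos(0.97014) ≈ 14.0°

14.0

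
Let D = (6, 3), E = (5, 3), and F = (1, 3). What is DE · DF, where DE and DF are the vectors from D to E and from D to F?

5

DE = E − D = (-1, 0)
DF = F − D = (-5, 0)
DE · DF = (-1)·(-5) + 0·0 = 5 + 0 = 5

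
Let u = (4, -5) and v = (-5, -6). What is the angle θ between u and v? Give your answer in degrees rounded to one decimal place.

78.5

u · v = 4·(-5) + (-5)·(-6) = -20 + 30 = 10
|u|² = 16 + 25 = 41,  |u| = √41 ≈ 6.403124
|v|² = 25 + 36 = 61,  |v| = √61 ≈ 7.810250
cos θ = 10 / (6.403124 · 7.810250) ≈ 0.19996
θ = arccos(0.19996) ≈ 78.5°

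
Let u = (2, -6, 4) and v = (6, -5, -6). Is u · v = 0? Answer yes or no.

no

u · v = 2·6 + (-6)·(-5) + 4·(-6) = 12 + 30 - 24 = 18
Nonzero, so the vectors are not orthogonal.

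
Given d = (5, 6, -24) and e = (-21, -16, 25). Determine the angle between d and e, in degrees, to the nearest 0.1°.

d · e = 5·(-21) + 6·(-16) + (-24)·25 = -105 - 96 - 600 = -801
|d|² = 25 + 36 + 576 = 637,  |d| = √637 ≈ 25.238859
|e|² = 441 + 256 + 625 = 1322,  |e| = √1322 ≈ 36.359318
cos θ = -801 / (25.238859 · 36.359318) ≈ -0.87286
θ = arccos(-0.87286) ≈ 150.8°

150.8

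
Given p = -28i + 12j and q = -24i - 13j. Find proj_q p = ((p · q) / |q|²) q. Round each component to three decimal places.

p · q = (-28)·(-24) + 12·(-13) = 672 - 156 = 516
|q|² = 576 + 169 = 745
proj_q p = (516/745) · (-24, -13) ≈ (-16.623, -9.004)

(-16.623, -9.004)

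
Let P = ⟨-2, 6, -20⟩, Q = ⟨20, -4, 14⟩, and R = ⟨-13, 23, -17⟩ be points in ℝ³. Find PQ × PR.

PQ = (22, -10, 34)
PR = (-11, 17, 3)
i: (-10)·3 - 34·17 = -30 - 578 = -608
j: 34·(-11) - 22·3 = -374 - 66 = -440
k: 22·17 - (-10)·(-11) = 374 - 110 = 264
PQ × PR = (-608, -440, 264)

(-608, -440, 264)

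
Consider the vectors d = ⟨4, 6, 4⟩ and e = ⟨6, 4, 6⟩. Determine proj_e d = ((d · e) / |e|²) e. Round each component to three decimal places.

d · e = 4·6 + 6·4 + 4·6 = 24 + 24 + 24 = 72
|e|² = 36 + 16 + 36 = 88
proj_e d = (72/88) · (6, 4, 6) ≈ (4.909, 3.273, 4.909)

(4.909, 3.273, 4.909)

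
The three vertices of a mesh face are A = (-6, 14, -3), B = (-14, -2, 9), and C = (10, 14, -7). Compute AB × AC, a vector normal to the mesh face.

AB = (-8, -16, 12)
AC = (16, 0, -4)
i: (-16)·(-4) - 12·0 = 64 - 0 = 64
j: 12·16 - (-8)·(-4) = 192 - 32 = 160
k: (-8)·0 - (-16)·16 = 0 - (-256) = 256
AB × AC = (64, 160, 256)

(64, 160, 256)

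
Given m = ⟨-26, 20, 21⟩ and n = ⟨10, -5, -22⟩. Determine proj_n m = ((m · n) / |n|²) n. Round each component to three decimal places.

(-13.498, 6.749, 29.695)

m · n = (-26)·10 + 20·(-5) + 21·(-22) = -260 - 100 - 462 = -822
|n|² = 100 + 25 + 484 = 609
proj_n m = (-822/609) · (10, -5, -22) ≈ (-13.498, 6.749, 29.695)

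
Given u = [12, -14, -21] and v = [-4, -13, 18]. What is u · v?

u · v = 12·(-4) + (-14)·(-13) + (-21)·18 = -48 + 182 - 378 = -244

-244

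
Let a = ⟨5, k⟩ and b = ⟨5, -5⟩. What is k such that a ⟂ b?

a · b = 5·5 + k·(-5) = 25 - 5k
Set equal to 0: -5k = -25, so k = 5.

5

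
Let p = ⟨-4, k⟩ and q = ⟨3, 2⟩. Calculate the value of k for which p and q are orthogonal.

p · q = (-4)·3 + k·2 = -12 + 2k
Set equal to 0: 2k = 12, so k = 6.

6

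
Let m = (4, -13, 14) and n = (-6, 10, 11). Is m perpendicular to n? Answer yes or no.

yes

m · n = 4·(-6) + (-13)·10 + 14·11 = -24 - 130 + 154 = 0
Zero, so the vectors are orthogonal.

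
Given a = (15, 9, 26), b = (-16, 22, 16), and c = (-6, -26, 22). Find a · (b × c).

b × c:
i: 22·22 - 16·(-26) = 484 - (-416) = 900
j: 16·(-6) - (-16)·22 = -96 - (-352) = 256
k: (-16)·(-26) - 22·(-6) = 416 - (-132) = 548
b × c = (900, 256, 548)
a · (b × c) = 15·900 + 9·256 + 26·548 = 13500 + 2304 + 14248 = 30052

30052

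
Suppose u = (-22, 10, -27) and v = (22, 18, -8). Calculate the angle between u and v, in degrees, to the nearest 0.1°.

94.7

u · v = (-22)·22 + 10·18 + (-27)·(-8) = -484 + 180 + 216 = -88
|u|² = 484 + 100 + 729 = 1313,  |u| = √1313 ≈ 36.235342
|v|² = 484 + 324 + 64 = 872,  |v| = √872 ≈ 29.529646
cos θ = -88 / (36.235342 · 29.529646) ≈ -0.08224
θ = arccos(-0.08224) ≈ 94.7°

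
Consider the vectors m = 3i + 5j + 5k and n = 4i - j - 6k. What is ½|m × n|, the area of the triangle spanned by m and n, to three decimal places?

25.485

i: 5·(-6) - 5·(-1) = -30 - (-5) = -25
j: 5·4 - 3·(-6) = 20 - (-18) = 38
k: 3·(-1) - 5·4 = -3 - 20 = -23
m × n = (-25, 38, -23)
|m × n| = √((-25)² + 38² + (-23)²) = √2598 ≈ 50.9706
area = ½ · 50.9706 ≈ 25.485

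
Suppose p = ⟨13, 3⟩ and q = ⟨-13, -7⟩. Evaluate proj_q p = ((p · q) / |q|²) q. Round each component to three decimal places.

(11.330, 6.101)

p · q = 13·(-13) + 3·(-7) = -169 - 21 = -190
|q|² = 169 + 49 = 218
proj_q p = (-190/218) · (-13, -7) ≈ (11.330, 6.101)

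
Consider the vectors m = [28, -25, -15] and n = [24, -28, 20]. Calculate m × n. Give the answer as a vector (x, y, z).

i: (-25)·20 - (-15)·(-28) = -500 - 420 = -920
j: (-15)·24 - 28·20 = -360 - 560 = -920
k: 28·(-28) - (-25)·24 = -784 - (-600) = -184
m × n = (-920, -920, -184)

(-920, -920, -184)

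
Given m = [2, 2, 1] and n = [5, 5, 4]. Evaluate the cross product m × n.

i: 2·4 - 1·5 = 8 - 5 = 3
j: 1·5 - 2·4 = 5 - 8 = -3
k: 2·5 - 2·5 = 10 - 10 = 0
m × n = (3, -3, 0)

(3, -3, 0)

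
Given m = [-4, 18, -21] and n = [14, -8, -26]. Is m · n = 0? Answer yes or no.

m · n = (-4)·14 + 18·(-8) + (-21)·(-26) = -56 - 144 + 546 = 346
Nonzero, so the vectors are not orthogonal.

no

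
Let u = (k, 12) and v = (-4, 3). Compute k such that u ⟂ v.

9

u · v = k·(-4) + 12·3 = 36 - 4k
Set equal to 0: -4k = -36, so k = 9.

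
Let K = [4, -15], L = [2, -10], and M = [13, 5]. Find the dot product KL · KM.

82

KL = L − K = (-2, 5)
KM = M − K = (9, 20)
KL · KM = (-2)·9 + 5·20 = -18 + 100 = 82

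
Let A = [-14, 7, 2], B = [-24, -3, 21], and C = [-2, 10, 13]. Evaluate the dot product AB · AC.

AB = B − A = (-10, -10, 19)
AC = C − A = (12, 3, 11)
AB · AC = (-10)·12 + (-10)·3 + 19·11 = -120 - 30 + 209 = 59

59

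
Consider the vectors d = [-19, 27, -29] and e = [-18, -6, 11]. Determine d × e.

(123, 731, 600)

i: 27·11 - (-29)·(-6) = 297 - 174 = 123
j: (-29)·(-18) - (-19)·11 = 522 - (-209) = 731
k: (-19)·(-6) - 27·(-18) = 114 - (-486) = 600
d × e = (123, 731, 600)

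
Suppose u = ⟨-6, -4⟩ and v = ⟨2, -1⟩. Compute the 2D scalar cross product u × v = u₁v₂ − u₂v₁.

(-6)·(-1) - (-4)·2 = 6 - (-8) = 14

14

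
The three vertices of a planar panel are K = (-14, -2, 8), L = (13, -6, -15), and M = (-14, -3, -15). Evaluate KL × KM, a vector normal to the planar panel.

(69, 621, -27)

KL = (27, -4, -23)
KM = (0, -1, -23)
i: (-4)·(-23) - (-23)·(-1) = 92 - 23 = 69
j: (-23)·0 - 27·(-23) = 0 - (-621) = 621
k: 27·(-1) - (-4)·0 = -27 - 0 = -27
KL × KM = (69, 621, -27)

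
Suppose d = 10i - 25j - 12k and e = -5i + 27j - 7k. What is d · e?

d · e = 10·(-5) + (-25)·27 + (-12)·(-7) = -50 - 675 + 84 = -641

-641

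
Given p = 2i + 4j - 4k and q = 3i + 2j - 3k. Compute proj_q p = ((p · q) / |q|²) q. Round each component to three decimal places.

p · q = 2·3 + 4·2 + (-4)·(-3) = 6 + 8 + 12 = 26
|q|² = 9 + 4 + 9 = 22
proj_q p = (26/22) · (3, 2, -3) ≈ (3.545, 2.364, -3.545)

(3.545, 2.364, -3.545)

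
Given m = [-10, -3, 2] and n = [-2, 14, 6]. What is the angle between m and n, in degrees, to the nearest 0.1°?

m · n = (-10)·(-2) + (-3)·14 + 2·6 = 20 - 42 + 12 = -10
|m|² = 100 + 9 + 4 = 113,  |m| = √113 ≈ 10.630146
|n|² = 4 + 196 + 36 = 236,  |n| = √236 ≈ 15.362291
cos θ = -10 / (10.630146 · 15.362291) ≈ -0.06124
θ = arccos(-0.06124) ≈ 93.5°

93.5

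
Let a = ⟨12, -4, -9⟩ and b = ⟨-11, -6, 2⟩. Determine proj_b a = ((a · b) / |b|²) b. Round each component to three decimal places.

(8.609, 4.696, -1.565)

a · b = 12·(-11) + (-4)·(-6) + (-9)·2 = -132 + 24 - 18 = -126
|b|² = 121 + 36 + 4 = 161
proj_b a = (-126/161) · (-11, -6, 2) ≈ (8.609, 4.696, -1.565)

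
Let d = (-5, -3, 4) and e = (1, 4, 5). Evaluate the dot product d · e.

d · e = (-5)·1 + (-3)·4 + 4·5 = -5 - 12 + 20 = 3

3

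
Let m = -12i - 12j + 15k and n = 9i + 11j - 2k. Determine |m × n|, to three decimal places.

i: (-12)·(-2) - 15·11 = 24 - 165 = -141
j: 15·9 - (-12)·(-2) = 135 - 24 = 111
k: (-12)·11 - (-12)·9 = -132 - (-108) = -24
m × n = (-141, 111, -24)
|m × n| = √((-141)² + 111² + (-24)²) = √32778 ≈ 181.0470

181.047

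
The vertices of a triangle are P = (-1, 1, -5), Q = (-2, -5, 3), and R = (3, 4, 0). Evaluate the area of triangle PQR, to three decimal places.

PQ = (-1, -6, 8),  PR = (4, 3, 5)
i: (-6)·5 - 8·3 = -30 - 24 = -54
j: 8·4 - (-1)·5 = 32 - (-5) = 37
k: (-1)·3 - (-6)·4 = -3 - (-24) = 21
PQ × PR = (-54, 37, 21)
|PQ × PR| = √4726 ≈ 68.7459
area = ½ · 68.7459 ≈ 34.373

34.373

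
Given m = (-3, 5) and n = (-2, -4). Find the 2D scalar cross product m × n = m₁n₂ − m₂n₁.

22

(-3)·(-4) - 5·(-2) = 12 - (-10) = 22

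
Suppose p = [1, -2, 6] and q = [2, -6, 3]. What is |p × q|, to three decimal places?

i: (-2)·3 - 6·(-6) = -6 - (-36) = 30
j: 6·2 - 1·3 = 12 - 3 = 9
k: 1·(-6) - (-2)·2 = -6 - (-4) = -2
p × q = (30, 9, -2)
|p × q| = √(30² + 9² + (-2)²) = √985 ≈ 31.3847

31.385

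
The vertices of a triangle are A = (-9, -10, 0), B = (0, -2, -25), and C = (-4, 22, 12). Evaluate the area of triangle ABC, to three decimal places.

479.220

AB = (9, 8, -25),  AC = (5, 32, 12)
i: 8·12 - (-25)·32 = 96 - (-800) = 896
j: (-25)·5 - 9·12 = -125 - 108 = -233
k: 9·32 - 8·5 = 288 - 40 = 248
AB × AC = (896, -233, 248)
|AB × AC| = √918609 ≈ 958.4409
area = ½ · 958.4409 ≈ 479.220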